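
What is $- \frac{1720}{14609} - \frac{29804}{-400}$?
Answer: $\frac{108679659}{1460900} \approx 74.392$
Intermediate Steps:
$- \frac{1720}{14609} - \frac{29804}{-400} = \left(-1720\right) \frac{1}{14609} - - \frac{7451}{100} = - \frac{1720}{14609} + \frac{7451}{100} = \frac{108679659}{1460900}$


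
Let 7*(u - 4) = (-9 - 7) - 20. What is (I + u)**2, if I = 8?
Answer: 2304/49 ≈ 47.020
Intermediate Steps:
u = -8/7 (u = 4 + ((-9 - 7) - 20)/7 = 4 + (-16 - 20)/7 = 4 + (1/7)*(-36) = 4 - 36/7 = -8/7 ≈ -1.1429)
(I + u)**2 = (8 - 8/7)**2 = (48/7)**2 = 2304/49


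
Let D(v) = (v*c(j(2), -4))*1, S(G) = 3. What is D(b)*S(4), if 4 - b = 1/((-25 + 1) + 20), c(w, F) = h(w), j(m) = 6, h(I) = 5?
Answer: 255/4 ≈ 63.750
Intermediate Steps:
c(w, F) = 5
b = 17/4 (b = 4 - 1/((-25 + 1) + 20) = 4 - 1/(-24 + 20) = 4 - 1/(-4) = 4 - 1*(-¼) = 4 + ¼ = 17/4 ≈ 4.2500)
D(v) = 5*v (D(v) = (v*5)*1 = (5*v)*1 = 5*v)
D(b)*S(4) = (5*(17/4))*3 = (85/4)*3 = 255/4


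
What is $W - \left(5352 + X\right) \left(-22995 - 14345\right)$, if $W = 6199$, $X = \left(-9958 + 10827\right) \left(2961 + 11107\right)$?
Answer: $456684785159$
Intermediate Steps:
$X = 12225092$ ($X = 869 \cdot 14068 = 12225092$)
$W - \left(5352 + X\right) \left(-22995 - 14345\right) = 6199 - \left(5352 + 12225092\right) \left(-22995 - 14345\right) = 6199 - 12230444 \left(-37340\right) = 6199 - -456684778960 = 6199 + 456684778960 = 456684785159$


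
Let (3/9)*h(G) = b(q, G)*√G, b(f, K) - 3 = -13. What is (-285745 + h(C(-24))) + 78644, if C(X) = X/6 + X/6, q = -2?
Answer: -207101 - 60*I*√2 ≈ -2.071e+5 - 84.853*I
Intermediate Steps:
C(X) = X/3 (C(X) = X*(⅙) + X*(⅙) = X/6 + X/6 = X/3)
b(f, K) = -10 (b(f, K) = 3 - 13 = -10)
h(G) = -30*√G (h(G) = 3*(-10*√G) = -30*√G)
(-285745 + h(C(-24))) + 78644 = (-285745 - 30*2*I*√2) + 78644 = (-285745 - 60*I*√2) + 78644 = -207101 - 60*I*√2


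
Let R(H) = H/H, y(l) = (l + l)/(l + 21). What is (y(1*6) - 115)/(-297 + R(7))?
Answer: 1031/2664 ≈ 0.38701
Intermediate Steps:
y(l) = 2*l/(21 + l) (y(l) = (2*l)/(21 + l) = 2*l/(21 + l))
R(H) = 1
(y(1*6) - 115)/(-297 + R(7)) = (2*(1*6)/(21 + 1*6) - 115)/(-297 + 1) = (2*6/(21 + 6) - 115)/(-296) = (2*6/27 - 115)*(-1/296) = (2*6*(1/27) - 115)*(-1/296) = (4/9 - 115)*(-1/296) = -1031/9*(-1/296) = 1031/2664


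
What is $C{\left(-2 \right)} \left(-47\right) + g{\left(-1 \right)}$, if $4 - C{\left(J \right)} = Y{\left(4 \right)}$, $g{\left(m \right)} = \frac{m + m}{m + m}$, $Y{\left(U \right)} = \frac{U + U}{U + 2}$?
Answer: $- \frac{373}{3} \approx -124.33$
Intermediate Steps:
$Y{\left(U \right)} = \frac{2 U}{2 + U}$
$g{\left(m \right)} = 1$ ($g{\left(m \right)} = \frac{2 m}{2 m} = 2 m \frac{1}{2 m} = 1$)
$C{\left(J \right)} = \frac{8}{3}$ ($C{\left(J \right)} = 4 - 2 \cdot 4 \frac{1}{2 + 4} = 4 - 2 \cdot 4 \cdot \frac{1}{6} = 4 - \frac{4}{3} = \frac{8}{3}$)
$C{\left(-2 \right)} \left(-47\right) + g{\left(-1 \right)} = \frac{8}{3} \left(-47\right) + 1 = - \frac{376}{3} + 1 = - \frac{373}{3}$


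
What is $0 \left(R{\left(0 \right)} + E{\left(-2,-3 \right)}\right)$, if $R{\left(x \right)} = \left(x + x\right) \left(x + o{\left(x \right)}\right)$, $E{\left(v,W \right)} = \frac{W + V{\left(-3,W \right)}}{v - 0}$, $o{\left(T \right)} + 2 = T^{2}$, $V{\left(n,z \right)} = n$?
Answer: $0$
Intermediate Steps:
$o{\left(T \right)} = -2 + T^{2}$
$E{\left(v,W \right)} = \frac{-3 + W}{v}$ ($E{\left(v,W \right)} = \frac{W - 3}{v - 0} = \frac{-3 + W}{v + 0} = \frac{-3 + W}{v}$)
$R{\left(x \right)} = 2 x \left(-2 + x + x^{2}\right)$ ($R{\left(x \right)} = \left(x + x\right) \left(x + \left(-2 + x^{2}\right)\right) = 2 x \left(-2 + x + x^{2}\right)$)
$0 \left(R{\left(0 \right)} + E{\left(-2,-3 \right)}\right) = 0 \left(2 \cdot 0 \left(-2 + 0 + 0^{2}\right) + \frac{-3 - 3}{-2}\right) = 0 \left(2 \cdot 0 \left(-2 + 0 + 0\right) - -3\right) = 0 \left(2 \cdot 0 \left(-2\right) + 3\right) = 0 \left(0 + 3\right) = 0 \cdot 3 = 0$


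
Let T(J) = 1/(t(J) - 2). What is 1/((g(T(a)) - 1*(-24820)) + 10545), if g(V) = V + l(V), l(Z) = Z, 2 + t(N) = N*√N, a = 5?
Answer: 3854793/136325037361 - 10*√5/136325037361 ≈ 2.8276e-5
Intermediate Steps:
t(N) = -2 + N^(3/2) (t(N) = -2 + N*√N = -2 + N^(3/2))
T(J) = 1/(-4 + J^(3/2)) (T(J) = 1/((-2 + J^(3/2)) - 2) = 1/(-4 + J^(3/2)))
g(V) = 2*V (g(V) = V + V = 2*V)
1/((g(T(a)) - 1*(-24820)) + 10545) = 1/((2/(-4 + 5^(3/2)) - 1*(-24820)) + 10545) = 1/((2/(-4 + 5*√5) + 24820) + 10545) = 1/((24820 + 2/(-4 + 5*√5)) + 10545) = 1/(35365 + 2/(-4 + 5*√5))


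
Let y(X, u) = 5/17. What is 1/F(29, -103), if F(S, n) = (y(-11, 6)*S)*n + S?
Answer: -17/14442 ≈ -0.0011771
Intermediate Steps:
y(X, u) = 5/17 (y(X, u) = 5*(1/17) = 5/17)
F(S, n) = S + 5*S*n/17 (F(S, n) = (5*S/17)*n + S = 5*S*n/17 + S = S + 5*S*n/17)
1/F(29, -103) = 1/((1/17)*29*(17 + 5*(-103))) = 1/((1/17)*29*(17 - 515)) = 1/((1/17)*29*(-498)) = 1/(-14442/17) = -17/14442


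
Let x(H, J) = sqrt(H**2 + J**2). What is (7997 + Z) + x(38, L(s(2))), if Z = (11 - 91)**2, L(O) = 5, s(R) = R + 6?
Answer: 14397 + sqrt(1469) ≈ 14435.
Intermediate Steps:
s(R) = 6 + R
Z = 6400 (Z = (-80)**2 = 6400)
(7997 + Z) + x(38, L(s(2))) = (7997 + 6400) + sqrt(38**2 + 5**2) = 14397 + sqrt(1444 + 25) = 14397 + sqrt(1469)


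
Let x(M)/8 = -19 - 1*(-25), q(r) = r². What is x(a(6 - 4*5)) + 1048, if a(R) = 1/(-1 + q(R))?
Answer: 1096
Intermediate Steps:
a(R) = 1/(-1 + R²)
x(M) = 48 (x(M) = 8*(-19 - 1*(-25)) = 8*(-19 + 25) = 8*6 = 48)
x(a(6 - 4*5)) + 1048 = 48 + 1048 = 1096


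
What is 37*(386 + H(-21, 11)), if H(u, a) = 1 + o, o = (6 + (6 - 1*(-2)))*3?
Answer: 15873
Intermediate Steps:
o = 42 (o = (6 + (6 + 2))*3 = (6 + 8)*3 = 14*3 = 42)
H(u, a) = 43 (H(u, a) = 1 + 42 = 43)
37*(386 + H(-21, 11)) = 37*(386 + 43) = 37*429 = 15873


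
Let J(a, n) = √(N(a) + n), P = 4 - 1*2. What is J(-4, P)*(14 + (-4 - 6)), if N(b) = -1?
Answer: 4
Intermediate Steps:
P = 2 (P = 4 - 2 = 2)
J(a, n) = √(-1 + n)
J(-4, P)*(14 + (-4 - 6)) = √(-1 + 2)*(14 + (-4 - 6)) = √1*(14 - 10) = 1*4 = 4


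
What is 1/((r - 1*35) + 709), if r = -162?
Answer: 1/512 ≈ 0.0019531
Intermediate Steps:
1/((r - 1*35) + 709) = 1/((-162 - 1*35) + 709) = 1/((-162 - 35) + 709) = 1/(-197 + 709) = 1/512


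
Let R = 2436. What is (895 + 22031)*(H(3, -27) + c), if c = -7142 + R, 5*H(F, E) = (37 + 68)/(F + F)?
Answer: -107809515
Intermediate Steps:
H(F, E) = 21/(2*F) (H(F, E) = ((37 + 68)/(F + F))/5 = (105/((2*F)))/5 = (105*(1/(2*F)))/5 = (105/(2*F))/5 = 21/(2*F))
c = -4706 (c = -7142 + 2436 = -4706)
(895 + 22031)*(H(3, -27) + c) = (895 + 22031)*((21/2)/3 - 4706) = 22926*((21/2)*(1/3) - 4706) = 22926*(7/2 - 4706) = 22926*(-9405/2) = -107809515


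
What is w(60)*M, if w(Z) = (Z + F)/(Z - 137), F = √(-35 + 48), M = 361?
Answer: -21660/77 - 361*√13/77 ≈ -298.20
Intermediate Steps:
F = √13 ≈ 3.6056
w(Z) = (Z + √13)/(-137 + Z) (w(Z) = (Z + √13)/(Z - 137) = (Z + √13)/(-137 + Z))
w(60)*M = ((60 + √13)/(-137 + 60))*361 = ((60 + √13)/(-77))*361 = -(60 + √13)/77*361 = (-60/77 - √13/77)*361 = -21660/77 - 361*√13/77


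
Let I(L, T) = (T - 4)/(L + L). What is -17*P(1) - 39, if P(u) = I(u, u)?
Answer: -27/2 ≈ -13.500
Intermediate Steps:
I(L, T) = (-4 + T)/(2*L) (I(L, T) = (-4 + T)/((2*L)) = (-4 + T)*(1/(2*L)) = (-4 + T)/(2*L))
P(u) = (-4 + u)/(2*u)
-17*P(1) - 39 = -17*(-4 + 1)/(2*1) - 39 = -17*(-3)/2 - 39 = -17*(-3/2) - 39 = 51/2 - 39 = -27/2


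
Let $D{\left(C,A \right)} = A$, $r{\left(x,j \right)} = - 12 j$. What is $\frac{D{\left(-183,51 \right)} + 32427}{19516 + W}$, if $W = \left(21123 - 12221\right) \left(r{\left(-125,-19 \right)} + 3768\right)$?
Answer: $\frac{16239}{17795954} \approx 0.00091251$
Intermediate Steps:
$W = 35572392$ ($W = \left(21123 - 12221\right) \left(\left(-12\right) \left(-19\right) + 3768\right) = 8902 \left(228 + 3768\right) = 8902 \cdot 3996 = 35572392$)
$\frac{D{\left(-183,51 \right)} + 32427}{19516 + W} = \frac{51 + 32427}{19516 + 35572392} = \frac{32478}{35591908} = 32478 \cdot \frac{1}{35591908} = \frac{16239}{17795954}$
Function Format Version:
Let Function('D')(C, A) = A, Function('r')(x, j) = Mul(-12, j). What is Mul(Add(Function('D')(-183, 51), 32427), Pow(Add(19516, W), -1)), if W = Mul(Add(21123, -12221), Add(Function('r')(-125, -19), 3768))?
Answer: Rational(16239, 17795954) ≈ 0.00091251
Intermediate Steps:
W = 35572392 (W = Mul(Add(21123, -12221), Add(Mul(-12, -19), 3768)) = Mul(8902, Add(228, 3768)) = Mul(8902, 3996) = 35572392)
Mul(Add(Function('D')(-183, 51), 32427), Pow(Add(19516, W), -1)) = Mul(Add(51, 32427), Pow(Add(19516, 35572392), -1)) = Mul(32478, Pow(35591908, -1)) = Mul(32478, Rational(1, 35591908)) = Rational(16239, 17795954)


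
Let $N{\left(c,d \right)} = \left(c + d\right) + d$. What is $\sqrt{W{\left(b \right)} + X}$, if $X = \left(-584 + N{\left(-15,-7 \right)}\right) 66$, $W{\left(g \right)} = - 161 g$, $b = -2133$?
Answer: $\sqrt{302955} \approx 550.41$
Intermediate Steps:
$N{\left(c,d \right)} = c + 2 d$
$X = -40458$ ($X = \left(-584 + \left(-15 + 2 \left(-7\right)\right)\right) 66 = \left(-584 - 29\right) 66 = \left(-613\right) 66 = -40458$)
$\sqrt{W{\left(b \right)} + X} = \sqrt{\left(-161\right) \left(-2133\right) - 40458} = \sqrt{343413 - 40458} = \sqrt{302955}$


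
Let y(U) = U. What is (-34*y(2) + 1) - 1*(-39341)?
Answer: 39274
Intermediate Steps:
(-34*y(2) + 1) - 1*(-39341) = (-34*2 + 1) - 1*(-39341) = (-68 + 1) + 39341 = -67 + 39341 = 39274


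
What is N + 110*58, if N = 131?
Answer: 6511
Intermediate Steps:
N + 110*58 = 131 + 110*58 = 131 + 6380 = 6511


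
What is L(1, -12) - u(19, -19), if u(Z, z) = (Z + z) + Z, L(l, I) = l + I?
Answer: -30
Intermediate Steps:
L(l, I) = I + l
u(Z, z) = z + 2*Z
L(1, -12) - u(19, -19) = (-12 + 1) - (-19 + 2*19) = -11 - (-19 + 38) = -11 - 1*19 = -11 - 19 = -30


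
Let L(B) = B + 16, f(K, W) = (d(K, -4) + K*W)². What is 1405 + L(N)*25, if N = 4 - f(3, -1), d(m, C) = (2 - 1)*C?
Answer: 680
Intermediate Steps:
d(m, C) = C (d(m, C) = 1*C = C)
f(K, W) = (-4 + K*W)²
N = -45 (N = 4 - (-4 + 3*(-1))² = 4 - (-4 - 3)² = 4 - 1*(-7)² = 4 - 1*49 = 4 - 49 = -45)
L(B) = 16 + B
1405 + L(N)*25 = 1405 + (16 - 45)*25 = 1405 - 29*25 = 1405 - 725 = 680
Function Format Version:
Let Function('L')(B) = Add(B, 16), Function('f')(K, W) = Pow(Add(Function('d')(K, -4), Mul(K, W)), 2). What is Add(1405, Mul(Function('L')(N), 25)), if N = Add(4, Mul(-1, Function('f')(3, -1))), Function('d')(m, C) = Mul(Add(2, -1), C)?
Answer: 680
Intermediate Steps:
Function('d')(m, C) = C (Function('d')(m, C) = Mul(1, C) = C)
Function('f')(K, W) = Pow(Add(-4, Mul(K, W)), 2)
N = -45 (N = Add(4, Mul(-1, Pow(Add(-4, Mul(3, -1)), 2))) = Add(4, Mul(-1, Pow(Add(-4, -3), 2))) = Add(4, Mul(-1, Pow(-7, 2))) = Add(4, Mul(-1, 49)) = Add(4, -49) = -45)
Function('L')(B) = Add(16, B)
Add(1405, Mul(Function('L')(N), 25)) = Add(1405, Mul(Add(16, -45), 25)) = Add(1405, Mul(-29, 25)) = Add(1405, -725) = 680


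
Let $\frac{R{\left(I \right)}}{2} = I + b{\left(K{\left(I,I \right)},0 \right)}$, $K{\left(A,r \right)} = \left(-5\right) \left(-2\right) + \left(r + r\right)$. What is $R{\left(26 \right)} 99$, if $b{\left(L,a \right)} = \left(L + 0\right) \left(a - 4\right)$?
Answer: $-43956$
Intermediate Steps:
$K{\left(A,r \right)} = 10 + 2 r$
$b{\left(L,a \right)} = L \left(-4 + a\right)$
$R{\left(I \right)} = -80 - 14 I$ ($R{\left(I \right)} = 2 \left(I + \left(10 + 2 I\right) \left(-4 + 0\right)\right) = 2 \left(I + \left(10 + 2 I\right) \left(-4\right)\right) = 2 \left(I - \left(40 + 8 I\right)\right) = 2 \left(-40 - 7 I\right) = -80 - 14 I$)
$R{\left(26 \right)} 99 = \left(-80 - 364\right) 99 = \left(-444\right) 99 = -43956$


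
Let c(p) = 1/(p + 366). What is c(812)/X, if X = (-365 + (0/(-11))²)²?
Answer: 1/156939050 ≈ 6.3719e-9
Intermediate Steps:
c(p) = 1/(366 + p)
X = 133225 (X = (-365 + (0*(-1/11))²)² = (-365 + 0²)² = (-365 + 0)² = (-365)² = 133225)
c(812)/X = 1/((366 + 812)*133225) = (1/133225)/1178 = (1/1178)*(1/133225) = 1/156939050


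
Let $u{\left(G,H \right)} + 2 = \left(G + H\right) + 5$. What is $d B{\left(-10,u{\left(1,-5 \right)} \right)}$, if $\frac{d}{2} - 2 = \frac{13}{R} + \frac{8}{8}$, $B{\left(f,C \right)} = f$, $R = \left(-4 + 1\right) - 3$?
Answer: $- \frac{50}{3} \approx -16.667$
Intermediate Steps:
$u{\left(G,H \right)} = 3 + G + H$ ($u{\left(G,H \right)} = -2 + \left(\left(G + H\right) + 5\right) = -2 + \left(5 + G + H\right) = 3 + G + H$)
$R = -6$ ($R = -3 - 3 = -6$)
$d = \frac{5}{3}$ ($d = 4 + 2 \left(\frac{13}{-6} + \frac{8}{8}\right) = 4 + 2 \left(13 \left(- \frac{1}{6}\right) + 8 \cdot \frac{1}{8}\right) = 4 + 2 \left(- \frac{13}{6} + 1\right) = 4 + 2 \left(- \frac{7}{6}\right) = 4 - \frac{7}{3} = \frac{5}{3} \approx 1.6667$)
$d B{\left(-10,u{\left(1,-5 \right)} \right)} = \frac{5}{3} \left(-10\right) = - \frac{50}{3}$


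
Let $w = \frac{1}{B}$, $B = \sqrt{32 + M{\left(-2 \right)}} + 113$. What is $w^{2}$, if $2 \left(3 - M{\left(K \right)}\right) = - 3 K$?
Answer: $\frac{12801}{162231169} - \frac{904 \sqrt{2}}{162231169} \approx 7.1025 \cdot 10^{-5}$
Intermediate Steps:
$M{\left(K \right)} = 3 + \frac{3 K}{2}$ ($M{\left(K \right)} = 3 - \frac{\left(-3\right) K}{2} = 3 + \frac{3 K}{2}$)
$B = 113 + 4 \sqrt{2}$ ($B = \sqrt{32 + \left(3 + \frac{3}{2} \left(-2\right)\right)} + 113 = \sqrt{32 + \left(3 - 3\right)} + 113 = \sqrt{32 + 0} + 113 = \sqrt{32} + 113 = 4 \sqrt{2} + 113 = 113 + 4 \sqrt{2} \approx 118.66$)
$w = \frac{1}{113 + 4 \sqrt{2}} \approx 0.0084277$
$w^{2} = \left(\frac{113}{12737} - \frac{4 \sqrt{2}}{12737}\right)^{2}$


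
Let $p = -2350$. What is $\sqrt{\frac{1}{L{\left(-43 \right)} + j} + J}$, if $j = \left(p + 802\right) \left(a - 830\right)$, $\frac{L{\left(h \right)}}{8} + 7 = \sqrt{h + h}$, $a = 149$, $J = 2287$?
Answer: $\frac{\sqrt{\frac{2410799885 + 18296 i \sqrt{86}}{263533 + 2 i \sqrt{86}}}}{2} \approx 47.823 - 6.9802 \cdot 10^{-13} i$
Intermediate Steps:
$L{\left(h \right)} = -56 + 8 \sqrt{2} \sqrt{h}$ ($L{\left(h \right)} = -56 + 8 \sqrt{h + h} = -56 + 8 \sqrt{2 h} = -56 + 8 \sqrt{2} \sqrt{h}$)
$j = 1054188$ ($j = \left(-2350 + 802\right) \left(149 - 830\right) = \left(-1548\right) \left(-681\right) = 1054188$)
$\sqrt{\frac{1}{L{\left(-43 \right)} + j} + J} = \sqrt{\frac{1}{\left(-56 + 8 \sqrt{2} \sqrt{-43}\right) + 1054188} + 2287} = \sqrt{\frac{1}{\left(-56 + 8 \sqrt{2} i \sqrt{43}\right) + 1054188} + 2287} = \sqrt{\frac{1}{\left(-56 + 8 i \sqrt{86}\right) + 1054188} + 2287} = \sqrt{\frac{1}{1054132 + 8 i \sqrt{86}} + 2287} = \sqrt{2287 + \frac{1}{1054132 + 8 i \sqrt{86}}}$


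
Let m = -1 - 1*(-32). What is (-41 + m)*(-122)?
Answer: 1220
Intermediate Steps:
m = 31 (m = -1 + 32 = 31)
(-41 + m)*(-122) = (-41 + 31)*(-122) = -10*(-122) = 1220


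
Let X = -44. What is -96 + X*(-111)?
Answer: 4788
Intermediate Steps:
-96 + X*(-111) = -96 - 44*(-111) = -96 + 4884 = 4788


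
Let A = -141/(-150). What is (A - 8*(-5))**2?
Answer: 4190209/2500 ≈ 1676.1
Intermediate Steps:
A = 47/50 (A = -141*(-1/150) = 47/50 ≈ 0.94000)
(A - 8*(-5))**2 = (47/50 - 8*(-5))**2 = (47/50 + 40)**2 = (2047/50)**2 = 4190209/2500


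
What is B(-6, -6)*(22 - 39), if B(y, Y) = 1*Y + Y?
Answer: 204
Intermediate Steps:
B(y, Y) = 2*Y (B(y, Y) = Y + Y = 2*Y)
B(-6, -6)*(22 - 39) = (2*(-6))*(22 - 39) = -12*(-17) = 204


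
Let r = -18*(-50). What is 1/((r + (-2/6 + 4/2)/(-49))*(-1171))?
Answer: -147/154917445 ≈ -9.4889e-7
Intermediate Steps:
r = 900
1/((r + (-2/6 + 4/2)/(-49))*(-1171)) = 1/((900 + (-2/6 + 4/2)/(-49))*(-1171)) = 1/((900 - (-2*1/6 + 4*(1/2))/49)*(-1171)) = 1/((900 - (-1/3 + 2)/49)*(-1171)) = 1/((900 - 1/49*5/3)*(-1171)) = 1/((900 - 5/147)*(-1171)) = 1/((132295/147)*(-1171)) = 1/(-154917445/147) = -147/154917445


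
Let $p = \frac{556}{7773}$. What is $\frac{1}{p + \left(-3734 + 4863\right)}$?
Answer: $\frac{7773}{8776273} \approx 0.00088568$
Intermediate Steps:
$p = \frac{556}{7773}$ ($p = 556 \cdot \frac{1}{7773} = \frac{556}{7773} \approx 0.07153$)
$\frac{1}{p + \left(-3734 + 4863\right)} = \frac{1}{\frac{556}{7773} + \left(-3734 + 4863\right)} = \frac{1}{\frac{556}{7773} + 1129} = \frac{1}{\frac{8776273}{7773}} = \frac{7773}{8776273}$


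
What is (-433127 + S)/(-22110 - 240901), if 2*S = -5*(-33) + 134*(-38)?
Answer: 871181/526022 ≈ 1.6562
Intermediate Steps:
S = -4927/2 (S = (-5*(-33) + 134*(-38))/2 = (165 - 5092)/2 = (½)*(-4927) = -4927/2 ≈ -2463.5)
(-433127 + S)/(-22110 - 240901) = (-433127 - 4927/2)/(-22110 - 240901) = -871181/2/(-263011) = -871181/2*(-1/263011) = 871181/526022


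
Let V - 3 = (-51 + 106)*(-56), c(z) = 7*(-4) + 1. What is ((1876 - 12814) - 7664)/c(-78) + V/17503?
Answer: 325507727/472581 ≈ 688.79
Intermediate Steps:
c(z) = -27 (c(z) = -28 + 1 = -27)
V = -3077 (V = 3 + (-51 + 106)*(-56) = 3 + 55*(-56) = 3 - 3080 = -3077)
((1876 - 12814) - 7664)/c(-78) + V/17503 = ((1876 - 12814) - 7664)/(-27) - 3077/17503 = (-10938 - 7664)*(-1/27) - 3077*1/17503 = -18602*(-1/27) - 3077/17503 = 18602/27 - 3077/17503 = 325507727/472581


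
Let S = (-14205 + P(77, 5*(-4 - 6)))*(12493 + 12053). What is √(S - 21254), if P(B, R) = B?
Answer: I*√346807142 ≈ 18623.0*I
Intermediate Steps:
S = -346785888 (S = (-14205 + 77)*(12493 + 12053) = -14128*24546 = -346785888)
√(S - 21254) = √(-346785888 - 21254) = √(-346807142) = I*√346807142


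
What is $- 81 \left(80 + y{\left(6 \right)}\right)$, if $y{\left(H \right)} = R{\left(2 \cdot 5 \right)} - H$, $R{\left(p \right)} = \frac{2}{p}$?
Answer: $- \frac{30051}{5} \approx -6010.2$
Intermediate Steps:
$y{\left(H \right)} = \frac{1}{5} - H$ ($y{\left(H \right)} = \frac{2}{2 \cdot 5} - H = \frac{2}{10} - H = 2 \cdot \frac{1}{10} - H = \frac{1}{5} - H$)
$- 81 \left(80 + y{\left(6 \right)}\right) = - 81 \left(80 + \left(\frac{1}{5} - 6\right)\right) = - 81 \left(80 - \frac{29}{5}\right) = \left(-81\right) \frac{371}{5} = - \frac{30051}{5}$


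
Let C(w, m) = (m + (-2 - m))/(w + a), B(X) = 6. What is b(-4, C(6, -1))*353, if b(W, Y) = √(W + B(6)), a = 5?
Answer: 353*√2 ≈ 499.22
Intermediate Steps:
C(w, m) = -2/(5 + w) (C(w, m) = (m + (-2 - m))/(w + 5) = -2/(5 + w))
b(W, Y) = √(6 + W) (b(W, Y) = √(W + 6) = √(6 + W))
b(-4, C(6, -1))*353 = √(6 - 4)*353 = √2*353 = 353*√2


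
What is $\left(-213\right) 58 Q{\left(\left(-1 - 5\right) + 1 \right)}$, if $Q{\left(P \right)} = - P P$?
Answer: $308850$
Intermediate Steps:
$Q{\left(P \right)} = - P^{2}$
$\left(-213\right) 58 Q{\left(\left(-1 - 5\right) + 1 \right)} = \left(-213\right) 58 \left(- \left(\left(-1 - 5\right) + 1\right)^{2}\right) = - 12354 \left(- \left(-6 + 1\right)^{2}\right) = - 12354 \left(- \left(-5\right)^{2}\right) = - 12354 \left(\left(-1\right) 25\right) = \left(-12354\right) \left(-25\right) = 308850$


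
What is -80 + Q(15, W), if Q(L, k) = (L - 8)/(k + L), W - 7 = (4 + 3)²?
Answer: -5673/71 ≈ -79.901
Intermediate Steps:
W = 56 (W = 7 + (4 + 3)² = 7 + 7² = 7 + 49 = 56)
Q(L, k) = (-8 + L)/(L + k)
-80 + Q(15, W) = -80 + (-8 + 15)/(15 + 56) = -80 + 7/71 = -5673/71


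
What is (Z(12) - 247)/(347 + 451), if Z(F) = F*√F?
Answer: -13/42 + 4*√3/133 ≈ -0.25743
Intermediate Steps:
Z(F) = F^(3/2)
(Z(12) - 247)/(347 + 451) = (12^(3/2) - 247)/(347 + 451) = (24*√3 - 247)/798 = (-247 + 24*√3)*(1/798) = -13/42 + 4*√3/133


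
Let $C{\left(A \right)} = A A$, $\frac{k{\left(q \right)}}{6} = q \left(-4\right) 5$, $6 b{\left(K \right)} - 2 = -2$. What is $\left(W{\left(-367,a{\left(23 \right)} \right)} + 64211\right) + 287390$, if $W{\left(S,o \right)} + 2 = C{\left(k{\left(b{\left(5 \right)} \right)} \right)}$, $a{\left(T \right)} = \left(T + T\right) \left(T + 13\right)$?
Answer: $351599$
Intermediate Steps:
$b{\left(K \right)} = 0$ ($b{\left(K \right)} = \frac{1}{3} + \frac{1}{6} \left(-2\right) = \frac{1}{3} - \frac{1}{3} = 0$)
$a{\left(T \right)} = 2 T \left(13 + T\right)$
$k{\left(q \right)} = - 120 q$ ($k{\left(q \right)} = 6 q \left(-4\right) 5 = 6 - 4 q 5 = 6 \left(- 20 q\right) = - 120 q$)
$C{\left(A \right)} = A^{2}$
$W{\left(S,o \right)} = -2$ ($W{\left(S,o \right)} = -2 + \left(\left(-120\right) 0\right)^{2} = -2 + 0^{2} = -2 + 0 = -2$)
$\left(W{\left(-367,a{\left(23 \right)} \right)} + 64211\right) + 287390 = \left(-2 + 64211\right) + 287390 = 64209 + 287390 = 351599$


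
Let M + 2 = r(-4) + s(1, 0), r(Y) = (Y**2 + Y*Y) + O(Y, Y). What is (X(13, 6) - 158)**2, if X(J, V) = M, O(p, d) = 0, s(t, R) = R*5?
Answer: 16384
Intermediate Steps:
s(t, R) = 5*R
r(Y) = 2*Y**2 (r(Y) = (Y**2 + Y*Y) + 0 = (Y**2 + Y**2) + 0 = 2*Y**2 + 0 = 2*Y**2)
M = 30 (M = -2 + (2*(-4)**2 + 5*0) = -2 + (2*16 + 0) = -2 + (32 + 0) = -2 + 32 = 30)
X(J, V) = 30
(X(13, 6) - 158)**2 = (30 - 158)**2 = (-128)**2 = 16384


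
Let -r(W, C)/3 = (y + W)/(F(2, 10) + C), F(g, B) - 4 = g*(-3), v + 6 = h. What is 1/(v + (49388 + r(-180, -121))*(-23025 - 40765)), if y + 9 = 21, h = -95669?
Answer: -41/129162087275 ≈ -3.1743e-10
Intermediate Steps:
v = -95675 (v = -6 - 95669 = -95675)
y = 12 (y = -9 + 21 = 12)
F(g, B) = 4 - 3*g (F(g, B) = 4 + g*(-3) = 4 - 3*g)
r(W, C) = -3*(12 + W)/(-2 + C) (r(W, C) = -3*(12 + W)/((4 - 3*2) + C) = -3*(12 + W)/((4 - 6) + C) = -3*(12 + W)/(-2 + C))
1/(v + (49388 + r(-180, -121))*(-23025 - 40765)) = 1/(-95675 + (49388 + 3*(-12 - 1*(-180))/(-2 - 121))*(-23025 - 40765)) = 1/(-95675 + (49388 + 3*(-12 + 180)/(-123))*(-63790)) = 1/(-95675 + (49388 + 3*(-1/123)*168)*(-63790)) = 1/(-95675 + (49388 - 168/41)*(-63790)) = 1/(-95675 + (2024740/41)*(-63790)) = 1/(-95675 - 129158164600/41) = 1/(-129162087275/41) = -41/129162087275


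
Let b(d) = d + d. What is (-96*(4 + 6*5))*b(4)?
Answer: -26112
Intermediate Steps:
b(d) = 2*d
(-96*(4 + 6*5))*b(4) = (-96*(4 + 6*5))*(2*4) = -96*(4 + 30)*8 = -96*34*8 = -3264*8 = -26112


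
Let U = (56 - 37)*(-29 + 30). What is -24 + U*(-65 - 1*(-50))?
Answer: -309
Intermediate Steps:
U = 19 (U = 19*1 = 19)
-24 + U*(-65 - 1*(-50)) = -24 + 19*(-65 - 1*(-50)) = -24 + 19*(-65 + 50) = -24 + 19*(-15) = -24 - 285 = -309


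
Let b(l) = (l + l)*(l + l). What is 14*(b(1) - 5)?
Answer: -14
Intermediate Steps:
b(l) = 4*l² (b(l) = (2*l)*(2*l) = 4*l²)
14*(b(1) - 5) = 14*(4*1² - 5) = 14*(4*1 - 5) = 14*(4 - 5) = 14*(-1) = -14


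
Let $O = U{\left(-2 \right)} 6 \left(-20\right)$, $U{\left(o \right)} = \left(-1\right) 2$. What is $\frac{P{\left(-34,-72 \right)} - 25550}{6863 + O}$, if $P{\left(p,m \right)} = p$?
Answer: $- \frac{25584}{7103} \approx -3.6019$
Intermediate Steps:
$U{\left(o \right)} = -2$
$O = 240$ ($O = \left(-2\right) 6 \left(-20\right) = \left(-12\right) \left(-20\right) = 240$)
$\frac{P{\left(-34,-72 \right)} - 25550}{6863 + O} = \frac{-34 - 25550}{6863 + 240} = - \frac{25584}{7103}$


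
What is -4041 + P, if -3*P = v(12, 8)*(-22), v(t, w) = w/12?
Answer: -36325/9 ≈ -4036.1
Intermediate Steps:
v(t, w) = w/12 (v(t, w) = w*(1/12) = w/12)
P = 44/9 (P = -(1/12)*8*(-22)/3 = -2*(-22)/9 = -1/3*(-44/3) = 44/9 ≈ 4.8889)
-4041 + P = -4041 + 44/9 = -36325/9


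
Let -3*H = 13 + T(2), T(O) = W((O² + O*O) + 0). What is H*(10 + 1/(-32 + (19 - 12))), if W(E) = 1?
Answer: -1162/25 ≈ -46.480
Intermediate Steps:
T(O) = 1
H = -14/3 (H = -(13 + 1)/3 = -⅓*14 = -14/3 ≈ -4.6667)
H*(10 + 1/(-32 + (19 - 12))) = -14*(10 + 1/(-32 + (19 - 12)))/3 = -14*(10 + 1/(-32 + 7))/3 = -14*(10 + 1/(-25))/3 = -14*(10 - 1/25)/3 = -14/3*249/25 = -1162/25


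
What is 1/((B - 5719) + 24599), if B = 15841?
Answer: 1/34721 ≈ 2.8801e-5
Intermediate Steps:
1/((B - 5719) + 24599) = 1/((15841 - 5719) + 24599) = 1/(10122 + 24599) = 1/34721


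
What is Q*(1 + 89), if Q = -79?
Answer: -7110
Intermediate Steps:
Q*(1 + 89) = -79*(1 + 89) = -79*90 = -7110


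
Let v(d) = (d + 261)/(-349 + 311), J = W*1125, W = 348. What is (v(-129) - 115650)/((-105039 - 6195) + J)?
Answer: -366236/887509 ≈ -0.41266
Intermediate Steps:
J = 391500 (J = 348*1125 = 391500)
v(d) = -261/38 - d/38 (v(d) = (261 + d)/(-38) = (261 + d)*(-1/38) = -261/38 - d/38)
(v(-129) - 115650)/((-105039 - 6195) + J) = ((-261/38 - 1/38*(-129)) - 115650)/((-105039 - 6195) + 391500) = ((-261/38 + 129/38) - 115650)/(-111234 + 391500) = (-66/19 - 115650)/280266 = -2197416/19*1/280266 = -366236/887509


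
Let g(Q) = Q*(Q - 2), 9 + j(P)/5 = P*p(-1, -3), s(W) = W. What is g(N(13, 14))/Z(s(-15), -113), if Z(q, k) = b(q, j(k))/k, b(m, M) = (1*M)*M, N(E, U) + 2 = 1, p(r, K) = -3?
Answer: -113/907500 ≈ -0.00012452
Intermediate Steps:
N(E, U) = -1 (N(E, U) = -2 + 1 = -1)
j(P) = -45 - 15*P (j(P) = -45 + 5*(P*(-3)) = -45 + 5*(-3*P) = -45 - 15*P)
g(Q) = Q*(-2 + Q)
b(m, M) = M**2 (b(m, M) = M*M = M**2)
Z(q, k) = (-45 - 15*k)**2/k
g(N(13, 14))/Z(s(-15), -113) = (-(-2 - 1))/((225*(3 - 113)**2/(-113))) = (-1*(-3))/((225*(-1/113)*(-110)**2)) = 3/((225*(-1/113)*12100)) = 3/(-2722500/113) = 3*(-113/2722500) = -113/907500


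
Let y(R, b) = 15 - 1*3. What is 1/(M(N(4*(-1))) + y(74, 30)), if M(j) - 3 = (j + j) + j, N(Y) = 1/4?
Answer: 4/63 ≈ 0.063492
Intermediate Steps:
N(Y) = ¼
M(j) = 3 + 3*j (M(j) = 3 + ((j + j) + j) = 3 + (2*j + j) = 3 + 3*j)
y(R, b) = 12 (y(R, b) = 15 - 3 = 12)
1/(M(N(4*(-1))) + y(74, 30)) = 1/((3 + 3*(¼)) + 12) = 1/((3 + ¾) + 12) = 1/(15/4 + 12) = 1/(63/4) = 4/63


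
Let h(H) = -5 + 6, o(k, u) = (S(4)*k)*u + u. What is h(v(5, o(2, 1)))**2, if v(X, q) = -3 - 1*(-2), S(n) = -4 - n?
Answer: 1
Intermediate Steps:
o(k, u) = u - 8*k*u (o(k, u) = ((-4 - 1*4)*k)*u + u = ((-4 - 4)*k)*u + u = (-8*k)*u + u = -8*k*u + u = u - 8*k*u)
v(X, q) = -1 (v(X, q) = -3 + 2 = -1)
h(H) = 1
h(v(5, o(2, 1)))**2 = 1**2 = 1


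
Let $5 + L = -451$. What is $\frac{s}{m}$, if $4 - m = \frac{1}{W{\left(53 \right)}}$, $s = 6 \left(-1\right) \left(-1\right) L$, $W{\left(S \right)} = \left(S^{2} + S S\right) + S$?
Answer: $- \frac{5171952}{7561} \approx -684.03$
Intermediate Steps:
$L = -456$ ($L = -5 - 451 = -456$)
$W{\left(S \right)} = S + 2 S^{2}$ ($W{\left(S \right)} = \left(S^{2} + S^{2}\right) + S = 2 S^{2} + S = S + 2 S^{2}$)
$s = -2736$ ($s = 6 \left(-1\right) \left(-1\right) \left(-456\right) = \left(-6\right) \left(-1\right) \left(-456\right) = 6 \left(-456\right) = -2736$)
$m = \frac{22683}{5671}$ ($m = 4 - \frac{1}{53 \left(1 + 2 \cdot 53\right)} = 4 - \frac{1}{53 \left(1 + 106\right)} = 4 - \frac{1}{53 \cdot 107} = 4 - \frac{1}{5671} = \frac{22683}{5671} \approx 3.9998$)
$\frac{s}{m} = - \frac{2736}{\frac{22683}{5671}} = \left(-2736\right) \frac{5671}{22683} = - \frac{5171952}{7561}$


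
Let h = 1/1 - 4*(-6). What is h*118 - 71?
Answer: 2879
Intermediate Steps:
h = 25 (h = 1 + 24 = 25)
h*118 - 71 = 25*118 - 71 = 2950 - 71 = 2879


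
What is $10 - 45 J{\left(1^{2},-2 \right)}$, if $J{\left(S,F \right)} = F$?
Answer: $100$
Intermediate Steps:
$10 - 45 J{\left(1^{2},-2 \right)} = 10 - -90 = 10 + 90 = 100$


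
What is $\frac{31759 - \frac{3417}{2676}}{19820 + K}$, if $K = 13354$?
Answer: $\frac{28327889}{29591208} \approx 0.95731$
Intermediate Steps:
$\frac{31759 - \frac{3417}{2676}}{19820 + K} = \frac{31759 - \frac{3417}{2676}}{19820 + 13354} = \frac{31759 - \frac{1139}{892}}{33174} = \left(31759 - \frac{1139}{892}\right) \frac{1}{33174} = \frac{28327889}{892} \cdot \frac{1}{33174} = \frac{28327889}{29591208}$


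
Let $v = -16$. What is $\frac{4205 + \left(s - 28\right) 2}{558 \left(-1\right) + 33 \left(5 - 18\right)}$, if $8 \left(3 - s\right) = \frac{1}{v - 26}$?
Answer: $- \frac{698041}{165816} \approx -4.2097$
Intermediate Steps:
$s = \frac{1009}{336}$ ($s = 3 - \frac{1}{8 \left(-16 - 26\right)} = 3 - \frac{1}{8 \left(-42\right)} = 3 - - \frac{1}{336} = 3 + \frac{1}{336} = \frac{1009}{336} \approx 3.003$)
$\frac{4205 + \left(s - 28\right) 2}{558 \left(-1\right) + 33 \left(5 - 18\right)} = \frac{4205 + \left(\frac{1009}{336} - 28\right) 2}{558 \left(-1\right) + 33 \left(5 - 18\right)} = \frac{4205 - \frac{8399}{168}}{-558 + 33 \left(-13\right)} = \frac{4205 - \frac{8399}{168}}{-558 - 429} = \frac{698041}{168 \left(-987\right)} = \frac{698041}{168} \left(- \frac{1}{987}\right) = - \frac{698041}{165816}$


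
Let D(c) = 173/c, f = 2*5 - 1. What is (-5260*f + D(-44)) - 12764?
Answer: -2644749/44 ≈ -60108.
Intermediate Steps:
f = 9 (f = 10 - 1 = 9)
(-5260*f + D(-44)) - 12764 = (-5260*9 + 173/(-44)) - 12764 = (-47340 + 173*(-1/44)) - 12764 = (-47340 - 173/44) - 12764 = -2083133/44 - 12764 = -2644749/44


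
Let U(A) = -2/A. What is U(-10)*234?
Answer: 234/5 ≈ 46.800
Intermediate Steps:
U(-10)*234 = -2/(-10)*234 = -2*(-⅒)*234 = (⅕)*234 = 234/5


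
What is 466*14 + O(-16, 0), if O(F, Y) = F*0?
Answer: 6524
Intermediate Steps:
O(F, Y) = 0
466*14 + O(-16, 0) = 466*14 + 0 = 6524 + 0 = 6524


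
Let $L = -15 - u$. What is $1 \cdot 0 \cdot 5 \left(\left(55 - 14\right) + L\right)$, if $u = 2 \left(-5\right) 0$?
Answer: $0$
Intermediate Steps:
$u = 0$ ($u = \left(-10\right) 0 = 0$)
$L = -15$ ($L = -15 - 0 = -15 + 0 = -15$)
$1 \cdot 0 \cdot 5 \left(\left(55 - 14\right) + L\right) = 1 \cdot 0 \cdot 5 \left(\left(55 - 14\right) - 15\right) = 1 \cdot 0 \left(41 - 15\right) = 0 \cdot 26 = 0$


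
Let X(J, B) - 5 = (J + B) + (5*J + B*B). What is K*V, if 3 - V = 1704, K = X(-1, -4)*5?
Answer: -93555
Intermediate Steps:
X(J, B) = 5 + B + B**2 + 6*J (X(J, B) = 5 + ((J + B) + (5*J + B*B)) = 5 + ((B + J) + (5*J + B**2)) = 5 + ((B + J) + (B**2 + 5*J)) = 5 + (B + B**2 + 6*J) = 5 + B + B**2 + 6*J)
K = 55 (K = (5 - 4 + (-4)**2 + 6*(-1))*5 = (5 - 4 + 16 - 6)*5 = 11*5 = 55)
V = -1701 (V = 3 - 1*1704 = 3 - 1704 = -1701)
K*V = 55*(-1701) = -93555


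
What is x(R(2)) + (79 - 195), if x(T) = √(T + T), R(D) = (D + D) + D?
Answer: -116 + 2*√3 ≈ -112.54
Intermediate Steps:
R(D) = 3*D (R(D) = 2*D + D = 3*D)
x(T) = √2*√T (x(T) = √(2*T) = √2*√T)
x(R(2)) + (79 - 195) = √2*√(3*2) + (79 - 195) = √2*√6 - 116 = 2*√3 - 116 = -116 + 2*√3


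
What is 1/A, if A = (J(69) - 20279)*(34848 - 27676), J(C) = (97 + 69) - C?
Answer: -1/144745304 ≈ -6.9087e-9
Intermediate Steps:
J(C) = 166 - C
A = -144745304 (A = ((166 - 1*69) - 20279)*(34848 - 27676) = ((166 - 69) - 20279)*7172 = (97 - 20279)*7172 = -20182*7172 = -144745304)
1/A = 1/(-144745304) = -1/144745304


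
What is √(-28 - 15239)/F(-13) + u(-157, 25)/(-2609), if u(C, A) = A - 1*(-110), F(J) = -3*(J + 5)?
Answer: -135/2609 + I*√15267/24 ≈ -0.051744 + 5.1483*I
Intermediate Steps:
F(J) = -15 - 3*J (F(J) = -3*(5 + J) = -15 - 3*J)
u(C, A) = 110 + A (u(C, A) = A + 110 = 110 + A)
√(-28 - 15239)/F(-13) + u(-157, 25)/(-2609) = √(-28 - 15239)/(-15 - 3*(-13)) + (110 + 25)/(-2609) = √(-15267)/(-15 + 39) + 135*(-1/2609) = (I*√15267)/24 - 135/2609 = (I*√15267)*(1/24) - 135/2609 = I*√15267/24 - 135/2609 = -135/2609 + I*√15267/24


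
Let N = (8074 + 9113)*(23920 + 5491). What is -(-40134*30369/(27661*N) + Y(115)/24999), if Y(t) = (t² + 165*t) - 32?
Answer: -149917084872597194/116514272171657841 ≈ -1.2867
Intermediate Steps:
Y(t) = -32 + t² + 165*t
N = 505486857 (N = 17187*29411 = 505486857)
-(-40134*30369/(27661*N) + Y(115)/24999) = -(-40134/(505486857/((-30369/(-27661)))) + (-32 + 115² + 165*115)/24999) = -(-40134/(505486857/((-30369*(-1/27661)))) + (-32 + 13225 + 18975)*(1/24999)) = -(-40134/(505486857/(30369/27661)) + 32168*(1/24999)) = -(-40134/(505486857*(27661/30369)) + 32168/24999) = -(-40134/4660757317159/10123 + 32168/24999) = -(-40134*10123/4660757317159 + 32168/24999) = -(-406276482/4660757317159 + 32168/24999) = -1*149917084872597194/116514272171657841 = -149917084872597194/116514272171657841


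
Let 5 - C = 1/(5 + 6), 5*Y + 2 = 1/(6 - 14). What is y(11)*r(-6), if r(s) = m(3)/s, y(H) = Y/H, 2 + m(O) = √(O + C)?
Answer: -17/1320 + 17*√957/29040 ≈ 0.0052308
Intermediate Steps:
Y = -17/40 (Y = -⅖ + 1/(5*(6 - 14)) = -⅖ + (⅕)/(-8) = -⅖ + (⅕)*(-⅛) = -⅖ - 1/40 = -17/40 ≈ -0.42500)
C = 54/11 (C = 5 - 1/(5 + 6) = 5 - 1/11 = 54/11 ≈ 4.9091)
m(O) = -2 + √(54/11 + O) (m(O) = -2 + √(O + 54/11) = -2 + √(54/11 + O))
y(H) = -17/(40*H)
r(s) = (-2 + √957/11)/s (r(s) = (-2 + √(594 + 121*3)/11)/s = (-2 + √(594 + 363)/11)/s = (-2 + √957/11)/s)
y(11)*r(-6) = (-17/40/11)*((1/11)*(-22 + √957)/(-6)) = (-17/40*1/11)*((1/11)*(-⅙)*(-22 + √957)) = -17*(⅓ - √957/66)/440 = -17/1320 + 17*√957/29040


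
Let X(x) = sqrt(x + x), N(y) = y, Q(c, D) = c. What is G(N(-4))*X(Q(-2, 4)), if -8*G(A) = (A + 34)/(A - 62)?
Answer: 5*I/44 ≈ 0.11364*I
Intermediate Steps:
X(x) = sqrt(2)*sqrt(x) (X(x) = sqrt(2*x) = sqrt(2)*sqrt(x))
G(A) = -(34 + A)/(8*(-62 + A)) (G(A) = -(A + 34)/(8*(A - 62)) = -(34 + A)/(8*(-62 + A)))
G(N(-4))*X(Q(-2, 4)) = ((-34 - 1*(-4))/(8*(-62 - 4)))*(sqrt(2)*sqrt(-2)) = ((1/8)*(-34 + 4)/(-66))*(sqrt(2)*(I*sqrt(2))) = ((1/8)*(-1/66)*(-30))*(2*I) = 5*(2*I)/88 = 5*I/44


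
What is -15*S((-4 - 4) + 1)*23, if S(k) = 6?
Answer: -2070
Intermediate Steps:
-15*S((-4 - 4) + 1)*23 = -15*6*23 = -90*23 = -2070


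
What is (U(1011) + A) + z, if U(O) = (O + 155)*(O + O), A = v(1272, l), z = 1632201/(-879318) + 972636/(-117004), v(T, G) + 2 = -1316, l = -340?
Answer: 20202280746834733/8573643606 ≈ 2.3563e+6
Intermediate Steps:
v(T, G) = -1318 (v(T, G) = -2 - 1316 = -1318)
z = -87185865671/8573643606 (z = 1632201*(-1/879318) + 972636*(-1/117004) = -544067/293106 - 243159/29251 = -87185865671/8573643606 ≈ -10.169)
A = -1318
U(O) = 2*O*(155 + O) (U(O) = (155 + O)*(2*O) = 2*O*(155 + O))
(U(1011) + A) + z = (2*1011*(155 + 1011) - 1318) - 87185865671/8573643606 = (2*1011*1166 - 1318) - 87185865671/8573643606 = (2357652 - 1318) - 87185865671/8573643606 = 2356334 - 87185865671/8573643606 = 20202280746834733/8573643606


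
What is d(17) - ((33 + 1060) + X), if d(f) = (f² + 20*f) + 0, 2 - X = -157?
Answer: -623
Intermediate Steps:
X = 159 (X = 2 - 1*(-157) = 2 + 157 = 159)
d(f) = f² + 20*f
d(17) - ((33 + 1060) + X) = 17*(20 + 17) - ((33 + 1060) + 159) = 17*37 - (1093 + 159) = 629 - 1*1252 = 629 - 1252 = -623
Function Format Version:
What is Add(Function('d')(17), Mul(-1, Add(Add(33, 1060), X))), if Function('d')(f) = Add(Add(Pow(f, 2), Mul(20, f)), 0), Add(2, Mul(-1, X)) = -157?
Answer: -623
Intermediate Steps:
X = 159 (X = Add(2, Mul(-1, -157)) = Add(2, 157) = 159)
Function('d')(f) = Add(Pow(f, 2), Mul(20, f))
Add(Function('d')(17), Mul(-1, Add(Add(33, 1060), X))) = Add(Mul(17, Add(20, 17)), Mul(-1, Add(Add(33, 1060), 159))) = Add(Mul(17, 37), Mul(-1, Add(1093, 159))) = Add(629, Mul(-1, 1252)) = Add(629, -1252) = -623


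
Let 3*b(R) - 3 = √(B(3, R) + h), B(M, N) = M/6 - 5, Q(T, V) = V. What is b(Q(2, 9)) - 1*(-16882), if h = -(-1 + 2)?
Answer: 16883 + I*√22/6 ≈ 16883.0 + 0.78174*I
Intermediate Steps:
B(M, N) = -5 + M/6 (B(M, N) = M/6 - 5 = -5 + M/6)
h = -1 (h = -1*1 = -1)
b(R) = 1 + I*√22/6 (b(R) = 1 + √((-5 + (⅙)*3) - 1)/3 = 1 + √((-5 + ½) - 1)/3 = 1 + √(-9/2 - 1)/3 = 1 + √(-11/2)/3 = 1 + (I*√22/2)/3 = 1 + I*√22/6)
b(Q(2, 9)) - 1*(-16882) = (1 + I*√22/6) - 1*(-16882) = (1 + I*√22/6) + 16882 = 16883 + I*√22/6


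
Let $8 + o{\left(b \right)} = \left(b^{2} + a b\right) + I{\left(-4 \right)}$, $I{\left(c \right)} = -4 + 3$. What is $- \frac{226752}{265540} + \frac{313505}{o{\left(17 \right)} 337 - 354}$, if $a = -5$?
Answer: $\frac{17106845057}{4338989985} \approx 3.9426$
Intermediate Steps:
$I{\left(c \right)} = -1$
$o{\left(b \right)} = -9 + b^{2} - 5 b$ ($o{\left(b \right)} = -8 - \left(1 - b^{2} + 5 b\right) = -9 + b^{2} - 5 b$)
$- \frac{226752}{265540} + \frac{313505}{o{\left(17 \right)} 337 - 354} = - \frac{226752}{265540} + \frac{313505}{\left(-9 + 17^{2} - 85\right) 337 - 354} = \left(-226752\right) \frac{1}{265540} + \frac{313505}{\left(-9 + 289 - 85\right) 337 - 354} = - \frac{56688}{66385} + \frac{313505}{195 \cdot 337 - 354} = - \frac{56688}{66385} + \frac{313505}{65715 - 354} = - \frac{56688}{66385} + \frac{313505}{65361} = \frac{17106845057}{4338989985}$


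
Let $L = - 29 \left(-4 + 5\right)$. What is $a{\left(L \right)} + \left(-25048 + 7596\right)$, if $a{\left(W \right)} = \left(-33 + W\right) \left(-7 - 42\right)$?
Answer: $-14414$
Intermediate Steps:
$L = -29$ ($L = \left(-29\right) 1 = -29$)
$a{\left(W \right)} = 1617 - 49 W$ ($a{\left(W \right)} = \left(-33 + W\right) \left(-49\right) = 1617 - 49 W$)
$a{\left(L \right)} + \left(-25048 + 7596\right) = \left(1617 - -1421\right) + \left(-25048 + 7596\right) = \left(1617 + 1421\right) - 17452 = 3038 - 17452 = -14414$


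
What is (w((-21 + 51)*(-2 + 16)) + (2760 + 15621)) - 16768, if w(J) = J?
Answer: 2033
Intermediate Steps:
(w((-21 + 51)*(-2 + 16)) + (2760 + 15621)) - 16768 = ((-21 + 51)*(-2 + 16) + (2760 + 15621)) - 16768 = (30*14 + 18381) - 16768 = (420 + 18381) - 16768 = 18801 - 16768 = 2033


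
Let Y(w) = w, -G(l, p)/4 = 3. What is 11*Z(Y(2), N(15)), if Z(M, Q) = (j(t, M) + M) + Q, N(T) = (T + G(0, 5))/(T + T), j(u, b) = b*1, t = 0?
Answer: 451/10 ≈ 45.100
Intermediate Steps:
G(l, p) = -12 (G(l, p) = -4*3 = -12)
j(u, b) = b
N(T) = (-12 + T)/(2*T) (N(T) = (T - 12)/(T + T) = (-12 + T)/((2*T)) = (-12 + T)*(1/(2*T)) = (-12 + T)/(2*T))
Z(M, Q) = Q + 2*M (Z(M, Q) = (M + M) + Q = 2*M + Q = Q + 2*M)
11*Z(Y(2), N(15)) = 11*((1/2)*(-12 + 15)/15 + 2*2) = 11*((1/2)*(1/15)*3 + 4) = 11*(1/10 + 4) = 11*(41/10) = 451/10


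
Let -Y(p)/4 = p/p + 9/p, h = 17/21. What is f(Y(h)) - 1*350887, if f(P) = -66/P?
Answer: -144564883/412 ≈ -3.5089e+5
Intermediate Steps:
h = 17/21 (h = 17*(1/21) = 17/21 ≈ 0.80952)
Y(p) = -4 - 36/p (Y(p) = -4*(p/p + 9/p) = -4*(1 + 9/p) = -4 - 36/p)
f(Y(h)) - 1*350887 = -66/(-4 - 36/17/21) - 1*350887 = -66/(-4 - 36*21/17) - 350887 = -66/(-4 - 756/17) - 350887 = -66/(-824/17) - 350887 = -66*(-17/824) - 350887 = 561/412 - 350887 = -144564883/412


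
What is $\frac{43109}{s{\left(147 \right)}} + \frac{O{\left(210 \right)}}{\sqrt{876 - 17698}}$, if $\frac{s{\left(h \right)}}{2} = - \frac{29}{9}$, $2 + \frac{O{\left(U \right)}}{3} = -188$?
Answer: $- \frac{387981}{58} + \frac{285 i \sqrt{16822}}{8411} \approx -6689.3 + 4.3948 i$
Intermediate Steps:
$O{\left(U \right)} = -570$ ($O{\left(U \right)} = -6 + 3 \left(-188\right) = -6 - 564 = -570$)
$s{\left(h \right)} = - \frac{58}{9}$ ($s{\left(h \right)} = 2 \left(- \frac{29}{9}\right) = - \frac{58}{9}$)
$\frac{43109}{s{\left(147 \right)}} + \frac{O{\left(210 \right)}}{\sqrt{876 - 17698}} = \frac{43109}{- \frac{58}{9}} - \frac{570}{\sqrt{876 - 17698}} = 43109 \left(- \frac{9}{58}\right) - \frac{570}{\sqrt{-16822}} = - \frac{387981}{58} - \frac{570}{i \sqrt{16822}} = - \frac{387981}{58} - 570 \left(- \frac{i \sqrt{16822}}{16822}\right) = - \frac{387981}{58} + \frac{285 i \sqrt{16822}}{8411}$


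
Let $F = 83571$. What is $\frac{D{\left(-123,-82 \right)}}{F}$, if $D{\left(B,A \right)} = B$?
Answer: $- \frac{41}{27857} \approx -0.0014718$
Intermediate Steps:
$\frac{D{\left(-123,-82 \right)}}{F} = - \frac{123}{83571} = \left(-123\right) \frac{1}{83571} = - \frac{41}{27857}$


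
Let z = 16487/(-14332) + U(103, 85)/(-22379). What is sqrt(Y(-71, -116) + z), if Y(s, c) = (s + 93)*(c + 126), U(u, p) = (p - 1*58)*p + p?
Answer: sqrt(114808386903382911)/22909702 ≈ 14.790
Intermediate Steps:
U(u, p) = p + p*(-58 + p) (U(u, p) = (p - 58)*p + p = (-58 + p)*p + p = p*(-58 + p) + p = p + p*(-58 + p))
Y(s, c) = (93 + s)*(126 + c)
z = -57581819/45819404 (z = 16487/(-14332) + (85*(-57 + 85))/(-22379) = 16487*(-1/14332) + (85*28)*(-1/22379) = -16487/14332 + 2380*(-1/22379) = -16487/14332 - 340/3197 = -57581819/45819404 ≈ -1.2567)
sqrt(Y(-71, -116) + z) = sqrt((11718 + 93*(-116) + 126*(-71) - 116*(-71)) - 57581819/45819404) = sqrt((11718 - 10788 - 8946 + 8236) - 57581819/45819404) = sqrt(220 - 57581819/45819404) = sqrt(10022687061/45819404) = sqrt(114808386903382911)/22909702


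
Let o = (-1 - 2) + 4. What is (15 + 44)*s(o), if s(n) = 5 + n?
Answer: 354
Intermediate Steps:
o = 1 (o = -3 + 4 = 1)
(15 + 44)*s(o) = (15 + 44)*(5 + 1) = 59*6 = 354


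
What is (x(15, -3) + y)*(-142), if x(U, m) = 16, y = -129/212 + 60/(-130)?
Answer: -2921437/1378 ≈ -2120.1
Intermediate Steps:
y = -2949/2756 (y = -129*1/212 + 60*(-1/130) = -129/212 - 6/13 = -2949/2756 ≈ -1.0700)
(x(15, -3) + y)*(-142) = (16 - 2949/2756)*(-142) = (41147/2756)*(-142) = -2921437/1378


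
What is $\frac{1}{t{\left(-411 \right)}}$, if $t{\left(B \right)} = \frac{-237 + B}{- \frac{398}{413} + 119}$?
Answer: $- \frac{48749}{267624} \approx -0.18215$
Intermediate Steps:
$t{\left(B \right)} = - \frac{97881}{48749} + \frac{413 B}{48749}$ ($t{\left(B \right)} = \frac{-237 + B}{\left(-398\right) \frac{1}{413} + 119} = \frac{-237 + B}{- \frac{398}{413} + 119} = \frac{-237 + B}{\frac{48749}{413}} = \left(-237 + B\right) \frac{413}{48749} = - \frac{97881}{48749} + \frac{413 B}{48749}$)
$\frac{1}{t{\left(-411 \right)}} = \frac{1}{- \frac{97881}{48749} + \frac{413}{48749} \left(-411\right)} = \frac{1}{- \frac{97881}{48749} - \frac{169743}{48749}} = \frac{1}{- \frac{267624}{48749}} = - \frac{48749}{267624}$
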